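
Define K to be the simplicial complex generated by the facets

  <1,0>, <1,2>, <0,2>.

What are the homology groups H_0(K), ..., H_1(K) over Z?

H_0 ≅ Z,  H_1 ≅ Z.

K has 3 vertices, 3 edges.
rank ∂_0 = 0, rank ∂_1 = 2 ⇒ b_0 = 3 − 0 − 2 = 1; all invariant factors of ∂_1 are 1 so no torsion. So H_0 ≅ Z.
rank ∂_1 = 2, rank ∂_2 = 0 ⇒ b_1 = 3 − 2 − 0 = 1. So H_1 ≅ Z.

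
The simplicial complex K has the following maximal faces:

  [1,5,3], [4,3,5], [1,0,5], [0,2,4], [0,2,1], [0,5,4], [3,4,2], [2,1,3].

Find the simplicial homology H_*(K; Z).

H_0 = Z,  H_1 = 0,  H_2 = Z.

We work with the vertex ordering 0 < 1 < 2 < 3 < 4 < 5. The simplices of K, each written with vertices in increasing order, are:

  0-simplices (6): [0], [1], [2], [3], [4], [5]
  1-simplices (12): [0,1], [0,2], [0,4], [0,5], [1,2], [1,3], [1,5], [2,3], [2,4], [3,4], [3,5], [4,5]
  2-simplices (8): [0,1,2], [0,1,5], [0,2,4], [0,4,5], [1,2,3], [1,3,5], [2,3,4], [3,4,5]

so the chain groups are C_0 ≅ Z^6, C_1 ≅ Z^12, C_2 ≅ Z^8.

The boundary map ∂_1: C_1 → C_0 sends each edge [p,q] (with p < q) to q − p. For instance
  ∂[0,2] = [2] − [0].
The resulting 6×12 matrix has rank 5, and its Smith normal form has invariant factors (1,1,1,1,1).

Boundary ∂_2: C_2 → C_1 sends each 2-simplex [p,q,r] to [q,r] − [p,r] + [p,q]. For instance
  ∂[0,1,2] = [1,2] − [0,2] + [0,1],
  ∂[2,3,4] = [3,4] − [2,4] + [2,3].
The 12×8 boundary matrix has rank 7 and Smith normal form diag(1,1,1,1,1,1,1).

Reading off H_k = ker ∂_k / im ∂_{k+1}:

  H_0: rank C_0 − rank ∂_1 = 6 − 5 = 1, and the invariant factors of ∂_1 are all 1, so H_0 = Z.
  H_1: rank ker ∂_1 − rank ∂_2 = (12 − 5) − 7 = 0, and the invariant factors of ∂_2 are all 1, so H_1 = 0.
  H_2: rank ker ∂_2 − rank ∂_3 = (8 − 7) − 0 = 1, and there is no ∂_3, so H_2 = Z.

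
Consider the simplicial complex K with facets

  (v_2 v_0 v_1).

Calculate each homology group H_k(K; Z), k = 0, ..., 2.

H_0 ≅ Z,  H_1 = 0,  H_2 = 0.

We work with the vertex ordering v_0 < v_1 < v_2. The simplices of K, each written with vertices in increasing order, are:

  0-simplices (3): [v_0], [v_1], [v_2]
  1-simplices (3): [v_0,v_1], [v_0,v_2], [v_1,v_2]
  2-simplices (1): [v_0,v_1,v_2]

Hence C_0 ≅ Z^3, C_1 ≅ Z^3, C_2 ≅ Z^1.

The boundary map ∂_1: C_1 → C_0 sends each edge [p,q] (with p < q) to q − p.
The 3×3 boundary matrix has rank 2 and Smith normal form diag(1,1).

The boundary map ∂_2: C_2 → C_1 maps a triangle to the signed sum of its edges. For instance
  ∂[v_0,v_1,v_2] = [v_1,v_2] − [v_0,v_2] + [v_0,v_1].
This gives a 3×1 integer matrix of rank 1; reducing to Smith normal form yields diagonal entries (1).

From H_k ≅ ker(∂_k) / im(∂_{k+1}) we obtain:

  H_0: rank C_0 − rank ∂_1 = 3 − 2 = 1, and the invariant factors of ∂_1 are all 1, so H_0 = Z.
  H_1: rank ker ∂_1 − rank ∂_2 = (3 − 2) − 1 = 0, and the invariant factors of ∂_2 are all 1, so H_1 = 0.
  H_2: rank ker ∂_2 − rank ∂_3 = (1 − 1) − 0 = 0, and there is no ∂_3, so H_2 = 0.

As a check, the Euler characteristic is 3 − 3 + 1 = 1, which agrees with 1 − 0 + 0 = 1.
(K is a triangulation of the 2-simplex.)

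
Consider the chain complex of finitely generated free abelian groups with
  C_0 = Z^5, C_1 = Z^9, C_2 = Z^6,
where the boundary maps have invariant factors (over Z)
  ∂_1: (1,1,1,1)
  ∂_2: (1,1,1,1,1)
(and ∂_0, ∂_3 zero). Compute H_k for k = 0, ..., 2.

H_0 = Z,  H_1 = 0,  H_2 = Z.

H_0: b_0 = 5 − 0 − 4 = 1; torsion from ∂_1 factors > 1: none. So H_0 = Z.
H_1: b_1 = 9 − 4 − 5 = 0; torsion from ∂_2 factors > 1: none. So H_1 = 0.
H_2: b_2 = 6 − 5 − 0 = 1; torsion from ∂_3 factors > 1: none. So H_2 = Z.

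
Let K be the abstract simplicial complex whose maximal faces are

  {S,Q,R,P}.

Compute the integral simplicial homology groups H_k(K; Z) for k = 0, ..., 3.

H_0 = Z,  H_1 = 0,  H_2 = 0,  H_3 = 0.

Take the total order P < Q < R < S on the vertex set. Then K (dimension 3) consists of the simplices:

  0-simplices (4): P, Q, R, S
  1-simplices (6): PQ, PR, PS, QR, QS, RS
  2-simplices (4): PQR, PQS, PRS, QRS
  3-simplices (1): PQRS

so the chain groups are C_0 ≅ Z^4, C_1 ≅ Z^6, C_2 ≅ Z^4, C_3 ≅ Z^1.

The boundary map ∂_1: C_1 → C_0 maps an edge to its endpoints' difference, ∂[p,q] = q − p. For instance
  ∂QR = R − Q.
The 4×6 boundary matrix has rank 3 and Smith normal form diag(1,1,1).

Boundary ∂_2: C_2 → C_1 sends each 2-simplex [p,q,r] to [q,r] − [p,r] + [p,q]. For instance
  ∂PRS = RS − PS + PR,
  ∂PQS = QS − PS + PQ.
This gives a 6×4 integer matrix of rank 3; reducing to Smith normal form yields diagonal entries (1,1,1).

Boundary ∂_3: C_3 → C_2 sends each 3-simplex σ to the alternating sum Σ_i (−1)^i (σ with its i-th vertex removed). For instance
  ∂PQRS = QRS − PRS + PQS − PQR.
The 4×1 boundary matrix has rank 1 and Smith normal form diag(1).

From H_k ≅ ker(∂_k) / im(∂_{k+1}) we obtain:

  H_0: rank C_0 − rank ∂_1 = 4 − 3 = 1, and the invariant factors of ∂_1 are all 1, so H_0 = Z.
  H_1: rank ker ∂_1 − rank ∂_2 = (6 − 3) − 3 = 0, and the invariant factors of ∂_2 are all 1, so H_1 = 0.
  H_2: rank ker ∂_2 − rank ∂_3 = (4 − 3) − 1 = 0, and the invariant factors of ∂_3 are all 1, so H_2 = 0.
  H_3: rank ker ∂_3 − rank ∂_4 = (1 − 1) − 0 = 0, and there is no ∂_4, so H_3 = 0.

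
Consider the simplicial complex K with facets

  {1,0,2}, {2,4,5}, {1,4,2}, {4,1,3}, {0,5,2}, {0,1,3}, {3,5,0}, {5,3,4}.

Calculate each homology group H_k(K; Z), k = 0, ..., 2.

H_0 = Z,  H_1 = 0,  H_2 = Z.

K has 6 vertices, 12 edges, 8 triangles.
rank ∂_0 = 0, rank ∂_1 = 5 ⇒ b_0 = 6 − 0 − 5 = 1; all invariant factors of ∂_1 are 1 so no torsion. So H_0 ≅ Z.
rank ∂_1 = 5, rank ∂_2 = 7 ⇒ b_1 = 12 − 5 − 7 = 0; all invariant factors of ∂_2 are 1 so no torsion. So H_1 ≅ 0.
rank ∂_2 = 7, rank ∂_3 = 0 ⇒ b_2 = 8 − 7 − 0 = 1. So H_2 ≅ Z.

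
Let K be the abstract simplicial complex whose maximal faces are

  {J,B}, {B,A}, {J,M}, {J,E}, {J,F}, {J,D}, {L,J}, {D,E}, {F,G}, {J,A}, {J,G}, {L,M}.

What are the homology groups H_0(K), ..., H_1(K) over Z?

K has 9 vertices, 12 edges.
rank ∂_0 = 0, rank ∂_1 = 8 ⇒ b_0 = 9 − 0 − 8 = 1; all invariant factors of ∂_1 are 1 so no torsion. So H_0 = Z.
rank ∂_1 = 8, rank ∂_2 = 0 ⇒ b_1 = 12 − 8 − 0 = 4. So H_1 = Z^4.

H_0 ≅ Z,  H_1 ≅ Z^4.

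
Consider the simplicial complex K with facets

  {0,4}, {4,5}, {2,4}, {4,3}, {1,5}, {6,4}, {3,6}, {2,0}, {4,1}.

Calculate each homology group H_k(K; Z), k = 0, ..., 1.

We work with the vertex ordering 0 < 1 < 2 < 3 < 4 < 5 < 6. The simplices of K, each written with vertices in increasing order, are:

  0-simplices (7): [0], [1], [2], [3], [4], [5], [6]
  1-simplices (9): [0,2], [0,4], [1,4], [1,5], [2,4], [3,4], [3,6], [4,5], [4,6]

Hence C_0 ≅ Z^7, C_1 ≅ Z^9.

∂_1: C_1 → C_0 is given by ∂[p,q] = [q] − [p].
As a 7×9 matrix over Z this has rank 6, with invariant factors (1,1,1,1,1,1).

From H_k ≅ ker(∂_k) / im(∂_{k+1}) we obtain:

  H_0: rank C_0 − rank ∂_1 = 7 − 6 = 1, and the invariant factors of ∂_1 are all 1, so H_0 = Z.
  H_1: rank ker ∂_1 − rank ∂_2 = (9 − 6) − 0 = 3, and there is no ∂_2, so H_1 = Z^3.

As a check, the Euler characteristic is 7 − 9 = -2, which agrees with 1 − 3 = -2.

H_0 = Z,  H_1 = Z^3.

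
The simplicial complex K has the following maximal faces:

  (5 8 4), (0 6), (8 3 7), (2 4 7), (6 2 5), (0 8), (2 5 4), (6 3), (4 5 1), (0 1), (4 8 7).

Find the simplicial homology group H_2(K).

We work with the vertex ordering 0 < 1 < 2 < 3 < 4 < 5 < 6 < 7 < 8. The simplices of K, each written with vertices in increasing order, are:

  0-simplices (9): [0], [1], [2], [3], [4], [5], [6], [7], [8]
  1-simplices (18): [0,1], [0,6], [0,8], [1,4], [1,5], [2,4], [2,5], [2,6], [2,7], [3,6], [3,7], [3,8], [4,5], [4,7], [4,8], [5,6], [5,8], [7,8]
  2-simplices (7): [1,4,5], [2,4,5], [2,4,7], [2,5,6], [3,7,8], [4,5,8], [4,7,8]

Hence C_0 ≅ Z^9, C_1 ≅ Z^18, C_2 ≅ Z^7.

The boundary map ∂_1: C_1 → C_0 is given by ∂[p,q] = [q] − [p]. For instance
  ∂[4,7] = [7] − [4].
As a 9×18 matrix over Z this has rank 8, with invariant factors (1,1,1,1,1,1,1,1).

Boundary ∂_2: C_2 → C_1 sends each 2-simplex [p,q,r] to [q,r] − [p,r] + [p,q]. For instance
  ∂[2,4,7] = [4,7] − [2,7] + [2,4],
  ∂[4,5,8] = [5,8] − [4,8] + [4,5].
This gives a 18×7 integer matrix of rank 7; reducing to Smith normal form yields diagonal entries (1,1,1,1,1,1,1).

Reading off H_k = ker ∂_k / im ∂_{k+1}:

  H_2: rank ker ∂_2 − rank ∂_3 = (7 − 7) − 0 = 0, and there is no ∂_3, so H_2 ≅ 0.

H_2 = 0.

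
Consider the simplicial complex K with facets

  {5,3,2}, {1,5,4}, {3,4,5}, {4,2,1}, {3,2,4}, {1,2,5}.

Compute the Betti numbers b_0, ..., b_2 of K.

b_0 = 1, b_1 = 0, b_2 = 1.

Fix the vertex order 1 < 2 < 3 < 4 < 5 and write every simplex with vertices in increasing order. Then dim K = 2 and the simplices of K are:

  0-simplices (5): [1], [2], [3], [4], [5]
  1-simplices (9): [1,2], [1,4], [1,5], [2,3], [2,4], [2,5], [3,4], [3,5], [4,5]
  2-simplices (6): [1,2,4], [1,2,5], [1,4,5], [2,3,4], [2,3,5], [3,4,5]

Hence C_0 ≅ Z^5, C_1 ≅ Z^9, C_2 ≅ Z^6.

Boundary ∂_1: C_1 → C_0 sends each edge [p,q] (with p < q) to q − p. For instance
  ∂[1,4] = [4] − [1].
The resulting 5×9 matrix has rank 4, and its Smith normal form has invariant factors (1,1,1,1).

∂_2: C_2 → C_1 maps a triangle to the signed sum of its edges. For instance
  ∂[1,2,4] = [2,4] − [1,4] + [1,2],
  ∂[1,2,5] = [2,5] − [1,5] + [1,2].
As a 9×6 matrix over Z this has rank 5, with invariant factors (1,1,1,1,1).

Computing H_k = (kernel of ∂_k) / (image of ∂_{k+1}):

  H_0: rank C_0 − rank ∂_1 = 5 − 4 = 1, and the invariant factors of ∂_1 are all 1, so H_0 ≅ Z.
  H_1: rank ker ∂_1 − rank ∂_2 = (9 − 4) − 5 = 0, and the invariant factors of ∂_2 are all 1, so H_1 ≅ 0.
  H_2: rank ker ∂_2 − rank ∂_3 = (6 − 5) − 0 = 1, and there is no ∂_3, so H_2 ≅ Z.

As a check, the Euler characteristic is 5 − 9 + 6 = 2, which agrees with 1 − 0 + 1 = 2.
(K is a triangulation of the 2-sphere S^2.)

Hence the Betti numbers are b_0 = 1, b_1 = 0, b_2 = 1.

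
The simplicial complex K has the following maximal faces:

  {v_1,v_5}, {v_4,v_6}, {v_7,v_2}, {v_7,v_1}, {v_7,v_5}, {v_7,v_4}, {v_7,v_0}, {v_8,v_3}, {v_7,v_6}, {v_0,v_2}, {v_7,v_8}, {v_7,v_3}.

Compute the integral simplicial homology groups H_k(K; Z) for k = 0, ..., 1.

H_0 = Z,  H_1 = Z^4.

K has 9 vertices, 12 edges.
rank ∂_0 = 0, rank ∂_1 = 8 ⇒ b_0 = 9 − 0 − 8 = 1; all invariant factors of ∂_1 are 1 so no torsion. So H_0 ≅ Z.
rank ∂_1 = 8, rank ∂_2 = 0 ⇒ b_1 = 12 − 8 − 0 = 4. So H_1 ≅ Z^4.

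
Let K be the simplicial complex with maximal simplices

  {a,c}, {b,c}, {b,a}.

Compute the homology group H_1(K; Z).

K has 3 vertices, 3 edges.
rank ∂_1 = 2, rank ∂_2 = 0 ⇒ b_1 = 3 − 2 − 0 = 1. So H_1 ≅ Z.

H_1 = Z.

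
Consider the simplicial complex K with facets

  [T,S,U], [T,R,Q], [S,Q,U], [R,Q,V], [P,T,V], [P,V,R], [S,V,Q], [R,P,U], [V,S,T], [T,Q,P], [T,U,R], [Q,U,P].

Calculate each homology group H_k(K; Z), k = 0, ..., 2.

H_0 ≅ Z,  H_1 ≅ Z/2,  H_2 = 0.

We work with the vertex ordering P < Q < R < S < T < U < V. The simplices of K, each written with vertices in increasing order, are:

  0-simplices (7): P, Q, R, S, T, U, V
  1-simplices (18): PQ, PR, PT, PU, PV, QR, QS, QT, QU, QV, RT, RU, RV, ST, SU, SV, TU, TV
  2-simplices (12): PQT, PQU, PRU, PRV, PTV, QRT, QRV, QSU, QSV, RTU, STU, STV

giving chain groups C_0 ≅ Z^7, C_1 ≅ Z^18, C_2 ≅ Z^12.

The boundary map ∂_1: C_1 → C_0 is given by ∂[p,q] = [q] − [p]. For instance
  ∂QU = U − Q.
This gives a 7×18 integer matrix of rank 6; reducing to Smith normal form yields diagonal entries (1,1,1,1,1,1).

The boundary map ∂_2: C_2 → C_1 maps a triangle to the signed sum of its edges. For instance
  ∂PTV = TV − PV + PT,
  ∂PQT = QT − PT + PQ.
The resulting 18×12 matrix has rank 12, and its Smith normal form has invariant factors (1,1,1,1,1,1,1,1,1,1,1,2).

From H_k ≅ ker(∂_k) / im(∂_{k+1}) we obtain:

  H_0: rank C_0 − rank ∂_1 = 7 − 6 = 1, and the invariant factors of ∂_1 are all 1, so H_0 ≅ Z.
  H_1: rank ker ∂_1 − rank ∂_2 = (18 − 6) − 12 = 0, and ∂_2 has invariant factor 2 > 1, so H_1 ≅ Z/2.
  H_2: rank ker ∂_2 − rank ∂_3 = (12 − 12) − 0 = 0, and there is no ∂_3, so H_2 ≅ 0.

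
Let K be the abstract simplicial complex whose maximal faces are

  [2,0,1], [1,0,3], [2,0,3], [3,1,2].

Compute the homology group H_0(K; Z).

K has 4 vertices, 6 edges, 4 triangles.
rank ∂_0 = 0, rank ∂_1 = 3 ⇒ b_0 = 4 − 0 − 3 = 1; all invariant factors of ∂_1 are 1 so no torsion. So H_0 ≅ Z.

H_0 = Z.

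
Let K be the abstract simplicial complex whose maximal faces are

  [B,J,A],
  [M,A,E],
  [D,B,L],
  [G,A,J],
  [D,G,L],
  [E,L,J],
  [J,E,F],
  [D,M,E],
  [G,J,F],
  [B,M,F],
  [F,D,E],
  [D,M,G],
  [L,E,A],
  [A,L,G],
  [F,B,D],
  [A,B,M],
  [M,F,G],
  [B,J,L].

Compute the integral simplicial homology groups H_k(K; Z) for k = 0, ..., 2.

H_0 ≅ Z,  H_1 ≅ Z ⊕ Z/2,  H_2 = 0.

K has 9 vertices, 27 edges, 18 triangles.
rank ∂_0 = 0, rank ∂_1 = 8 ⇒ b_0 = 9 − 0 − 8 = 1; all invariant factors of ∂_1 are 1 so no torsion. So H_0 = Z.
rank ∂_1 = 8, rank ∂_2 = 18 ⇒ b_1 = 27 − 8 − 18 = 1; ∂_2 has invariant factor(s) [2] giving torsion. So H_1 = Z ⊕ Z/2.
rank ∂_2 = 18, rank ∂_3 = 0 ⇒ b_2 = 18 − 18 − 0 = 0. So H_2 = 0.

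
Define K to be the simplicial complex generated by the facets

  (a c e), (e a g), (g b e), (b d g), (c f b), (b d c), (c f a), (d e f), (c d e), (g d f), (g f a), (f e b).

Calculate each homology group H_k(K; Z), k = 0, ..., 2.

We work with the vertex ordering a < b < c < d < e < f < g. The simplices of K, each written with vertices in increasing order, are:

  0-simplices (7): a, b, c, d, e, f, g
  1-simplices (18): ac, ae, af, ag, bc, bd, be, bf, bg, cd, ce, cf, de, df, dg, ef, eg, fg
  2-simplices (12): ace, acf, aeg, afg, bcd, bcf, bdg, bef, beg, cde, def, dfg

so the chain groups are C_0 ≅ Z^7, C_1 ≅ Z^18, C_2 ≅ Z^12.

Boundary ∂_1: C_1 → C_0 maps an edge to its endpoints' difference, ∂[p,q] = q − p.
The resulting 7×18 matrix has rank 6, and its Smith normal form has invariant factors (1,1,1,1,1,1).

The boundary map ∂_2: C_2 → C_1 maps a triangle to the signed sum of its edges. For instance
  ∂cde = de − ce + cd,
  ∂dfg = fg − dg + df.
The 18×12 boundary matrix has rank 12 and Smith normal form diag(1,1,1,1,1,1,1,1,1,1,1,2).

Computing H_k = (kernel of ∂_k) / (image of ∂_{k+1}):

  H_0: rank C_0 − rank ∂_1 = 7 − 6 = 1, and the invariant factors of ∂_1 are all 1, so H_0 ≅ Z.
  H_1: rank ker ∂_1 − rank ∂_2 = (18 − 6) − 12 = 0, and ∂_2 has invariant factor 2 > 1, so H_1 ≅ Z/2Z.
  H_2: rank ker ∂_2 − rank ∂_3 = (12 − 12) − 0 = 0, and there is no ∂_3, so H_2 ≅ 0.

H_0 ≅ Z,  H_1 ≅ Z/2Z,  H_2 = 0.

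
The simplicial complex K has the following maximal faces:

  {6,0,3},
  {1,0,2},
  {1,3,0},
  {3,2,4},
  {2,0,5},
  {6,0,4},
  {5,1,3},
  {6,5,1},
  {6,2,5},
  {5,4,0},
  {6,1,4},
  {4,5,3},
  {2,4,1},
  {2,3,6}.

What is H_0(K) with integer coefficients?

We work with the vertex ordering 0 < 1 < 2 < 3 < 4 < 5 < 6. The simplices of K, each written with vertices in increasing order, are:

  0-simplices (7): [0], [1], [2], [3], [4], [5], [6]
  1-simplices (21): [0,1], [0,2], [0,3], [0,4], [0,5], [0,6], [1,2], [1,3], [1,4], [1,5], [1,6], [2,3], [2,4], [2,5], [2,6], [3,4], [3,5], [3,6], [4,5], [4,6], [5,6]
  2-simplices (14): [0,1,2], [0,1,3], [0,2,5], [0,3,6], [0,4,5], [0,4,6], [1,2,4], [1,3,5], [1,4,6], [1,5,6], [2,3,4], [2,3,6], [2,5,6], [3,4,5]

so the chain groups are C_0 ≅ Z^7, C_1 ≅ Z^21, C_2 ≅ Z^14.

The boundary map ∂_1: C_1 → C_0 maps an edge to its endpoints' difference, ∂[p,q] = q − p. For instance
  ∂[0,6] = [6] − [0].
The resulting 7×21 matrix has rank 6, and its Smith normal form has invariant factors (1,1,1,1,1,1).

∂_2: C_2 → C_1 maps a triangle to the signed sum of its edges. For instance
  ∂[1,4,6] = [4,6] − [1,6] + [1,4],
  ∂[3,4,5] = [4,5] − [3,5] + [3,4].
As a 21×14 matrix over Z this has rank 13, with invariant factors (1,1,1,1,1,1,1,1,1,1,1,1,1).

Now H_k = ker ∂_k / im ∂_{k+1}, so:

  H_0: rank C_0 − rank ∂_1 = 7 − 6 = 1, and the invariant factors of ∂_1 are all 1, so H_0 ≅ Z.

H_0 = Z.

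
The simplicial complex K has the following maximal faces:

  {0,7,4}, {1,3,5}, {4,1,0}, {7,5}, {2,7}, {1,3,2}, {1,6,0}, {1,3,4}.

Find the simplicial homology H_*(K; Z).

Order the vertices as 0 < 1 < 2 < 3 < 4 < 5 < 6 < 7. Listing each simplex with vertices in this order, K has dimension 2 with simplices:

  0-simplices (8): [0], [1], [2], [3], [4], [5], [6], [7]
  1-simplices (15): [0,1], [0,4], [0,6], [0,7], [1,2], [1,3], [1,4], [1,5], [1,6], [2,3], [2,7], [3,4], [3,5], [4,7], [5,7]
  2-simplices (6): [0,1,4], [0,1,6], [0,4,7], [1,2,3], [1,3,4], [1,3,5]

so the chain groups are C_0 ≅ Z^8, C_1 ≅ Z^15, C_2 ≅ Z^6.

The boundary map ∂_1: C_1 → C_0 maps an edge to its endpoints' difference, ∂[p,q] = q − p. For instance
  ∂[1,3] = [3] − [1].
The resulting 8×15 matrix has rank 7, and its Smith normal form has invariant factors (1,1,1,1,1,1,1).

Boundary ∂_2: C_2 → C_1 sends each 2-simplex [p,q,r] to [q,r] − [p,r] + [p,q]. For instance
  ∂[0,1,4] = [1,4] − [0,4] + [0,1],
  ∂[1,3,5] = [3,5] − [1,5] + [1,3].
The resulting 15×6 matrix has rank 6, and its Smith normal form has invariant factors (1,1,1,1,1,1).

Computing H_k = (kernel of ∂_k) / (image of ∂_{k+1}):

  H_0: rank C_0 − rank ∂_1 = 8 − 7 = 1, and the invariant factors of ∂_1 are all 1, so H_0 = Z.
  H_1: rank ker ∂_1 − rank ∂_2 = (15 − 7) − 6 = 2, and the invariant factors of ∂_2 are all 1, so H_1 = Z^2.
  H_2: rank ker ∂_2 − rank ∂_3 = (6 − 6) − 0 = 0, and there is no ∂_3, so H_2 = 0.

H_0 = Z,  H_1 = Z^2,  H_2 = 0.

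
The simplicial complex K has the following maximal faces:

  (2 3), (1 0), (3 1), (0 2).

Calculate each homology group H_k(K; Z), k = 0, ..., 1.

Take the total order 0 < 1 < 2 < 3 on the vertex set. Then K (dimension 1) consists of the simplices:

  0-simplices (4): [0], [1], [2], [3]
  1-simplices (4): [0,1], [0,2], [1,3], [2,3]

so the chain groups are C_0 ≅ Z^4, C_1 ≅ Z^4.

The boundary map ∂_1: C_1 → C_0 is given by ∂[p,q] = [q] − [p].
The 4×4 boundary matrix has rank 3 and Smith normal form diag(1,1,1).

Reading off H_k = ker ∂_k / im ∂_{k+1}:

  H_0: rank C_0 − rank ∂_1 = 4 − 3 = 1, and the invariant factors of ∂_1 are all 1, so H_0 = Z.
  H_1: rank ker ∂_1 − rank ∂_2 = (4 − 3) − 0 = 1, and there is no ∂_2, so H_1 = Z.

As a check, the Euler characteristic is 4 − 4 = 0, which agrees with 1 − 1 = 0.

H_0 = Z,  H_1 = Z.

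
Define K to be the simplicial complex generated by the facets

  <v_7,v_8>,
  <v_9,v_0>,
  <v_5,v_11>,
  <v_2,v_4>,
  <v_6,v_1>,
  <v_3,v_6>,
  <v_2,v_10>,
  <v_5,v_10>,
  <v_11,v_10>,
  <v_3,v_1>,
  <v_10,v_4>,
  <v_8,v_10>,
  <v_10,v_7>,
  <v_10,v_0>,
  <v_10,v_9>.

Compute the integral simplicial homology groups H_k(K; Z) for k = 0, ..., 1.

K has 12 vertices, 15 edges.
rank ∂_0 = 0, rank ∂_1 = 10 ⇒ b_0 = 12 − 0 − 10 = 2; all invariant factors of ∂_1 are 1 so no torsion. So H_0 = Z^2.
rank ∂_1 = 10, rank ∂_2 = 0 ⇒ b_1 = 15 − 10 − 0 = 5. So H_1 = Z^5.

H_0 ≅ Z^2,  H_1 ≅ Z^5.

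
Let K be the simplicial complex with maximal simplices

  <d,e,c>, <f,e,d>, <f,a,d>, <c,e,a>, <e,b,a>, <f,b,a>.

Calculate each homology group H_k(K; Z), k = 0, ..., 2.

H_0 ≅ Z,  H_1 ≅ Z,  H_2 = 0.

We work with the vertex ordering a < b < c < d < e < f. The simplices of K, each written with vertices in increasing order, are:

  0-simplices (6): a, b, c, d, e, f
  1-simplices (12): ab, ac, ad, ae, af, be, bf, cd, ce, de, df, ef
  2-simplices (6): abe, abf, ace, adf, cde, def

so the chain groups are C_0 ≅ Z^6, C_1 ≅ Z^12, C_2 ≅ Z^6.

Boundary ∂_1: C_1 → C_0 sends each edge [p,q] (with p < q) to q − p.
The resulting 6×12 matrix has rank 5, and its Smith normal form has invariant factors (1,1,1,1,1).

Boundary ∂_2: C_2 → C_1 maps a triangle to the signed sum of its edges. For instance
  ∂abf = bf − af + ab,
  ∂ace = ce − ae + ac.
The 12×6 boundary matrix has rank 6 and Smith normal form diag(1,1,1,1,1,1).

From H_k ≅ ker(∂_k) / im(∂_{k+1}) we obtain:

  H_0: rank C_0 − rank ∂_1 = 6 − 5 = 1, and the invariant factors of ∂_1 are all 1, so H_0 = Z.
  H_1: rank ker ∂_1 − rank ∂_2 = (12 − 5) − 6 = 1, and the invariant factors of ∂_2 are all 1, so H_1 = Z.
  H_2: rank ker ∂_2 − rank ∂_3 = (6 − 6) − 0 = 0, and there is no ∂_3, so H_2 = 0.

(K is a triangulation of the cylinder S^1 x I.)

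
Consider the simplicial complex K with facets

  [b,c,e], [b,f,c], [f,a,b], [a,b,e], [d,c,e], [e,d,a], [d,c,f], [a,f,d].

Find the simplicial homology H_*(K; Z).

H_0 ≅ Z,  H_1 = 0,  H_2 ≅ Z.

Fix the vertex order a < b < c < d < e < f and write every simplex with vertices in increasing order. Then dim K = 2 and the simplices of K are:

  0-simplices (6): a, b, c, d, e, f
  1-simplices (12): ab, ad, ae, af, bc, be, bf, cd, ce, cf, de, df
  2-simplices (8): abe, abf, ade, adf, bce, bcf, cde, cdf

Hence C_0 ≅ Z^6, C_1 ≅ Z^12, C_2 ≅ Z^8.

∂_1: C_1 → C_0 is given by ∂[p,q] = [q] − [p]. For instance
  ∂ab = b − a.
As a 6×12 matrix over Z this has rank 5, with invariant factors (1,1,1,1,1).

∂_2: C_2 → C_1 acts by ∂[p,q,r] = [q,r] − [p,r] + [p,q]. For instance
  ∂cde = de − ce + cd,
  ∂abf = bf − af + ab.
The resulting 12×8 matrix has rank 7, and its Smith normal form has invariant factors (1,1,1,1,1,1,1).

From H_k ≅ ker(∂_k) / im(∂_{k+1}) we obtain:

  H_0: rank C_0 − rank ∂_1 = 6 − 5 = 1, and the invariant factors of ∂_1 are all 1, so H_0 = Z.
  H_1: rank ker ∂_1 − rank ∂_2 = (12 − 5) − 7 = 0, and the invariant factors of ∂_2 are all 1, so H_1 = 0.
  H_2: rank ker ∂_2 − rank ∂_3 = (8 − 7) − 0 = 1, and there is no ∂_3, so H_2 = Z.

As a check, the Euler characteristic is 6 − 12 + 8 = 2, which agrees with 1 − 0 + 1 = 2.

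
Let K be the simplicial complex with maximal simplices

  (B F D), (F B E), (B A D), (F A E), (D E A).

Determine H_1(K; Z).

Fix the vertex order A < B < D < E < F and write every simplex with vertices in increasing order. Then dim K = 2 and the simplices of K are:

  0-simplices (5): A, B, D, E, F
  1-simplices (10): AB, AD, AE, AF, BD, BE, BF, DE, DF, EF
  2-simplices (5): ABD, ADE, AEF, BDF, BEF

so the chain groups are C_0 ≅ Z^5, C_1 ≅ Z^10, C_2 ≅ Z^5.

The boundary map ∂_1: C_1 → C_0 sends each edge [p,q] (with p < q) to q − p. For instance
  ∂BD = D − B.
The resulting 5×10 matrix has rank 4, and its Smith normal form has invariant factors (1,1,1,1).

Boundary ∂_2: C_2 → C_1 acts by ∂[p,q,r] = [q,r] − [p,r] + [p,q]. For instance
  ∂BEF = EF − BF + BE,
  ∂AEF = EF − AF + AE.
The resulting 10×5 matrix has rank 5, and its Smith normal form has invariant factors (1,1,1,1,1).

Computing H_k = (kernel of ∂_k) / (image of ∂_{k+1}):

  H_1: rank ker ∂_1 − rank ∂_2 = (10 − 4) − 5 = 1, and the invariant factors of ∂_2 are all 1, so H_1 ≅ Z.

H_1 ≅ Z.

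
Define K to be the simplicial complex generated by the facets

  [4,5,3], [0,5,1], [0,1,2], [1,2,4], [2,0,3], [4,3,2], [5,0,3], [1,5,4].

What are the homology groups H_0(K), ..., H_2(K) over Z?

H_0 = Z,  H_1 = 0,  H_2 = Z.

K has 6 vertices, 12 edges, 8 triangles.
rank ∂_0 = 0, rank ∂_1 = 5 ⇒ b_0 = 6 − 0 − 5 = 1; all invariant factors of ∂_1 are 1 so no torsion. So H_0 ≅ Z.
rank ∂_1 = 5, rank ∂_2 = 7 ⇒ b_1 = 12 − 5 − 7 = 0; all invariant factors of ∂_2 are 1 so no torsion. So H_1 ≅ 0.
rank ∂_2 = 7, rank ∂_3 = 0 ⇒ b_2 = 8 − 7 − 0 = 1. So H_2 ≅ Z.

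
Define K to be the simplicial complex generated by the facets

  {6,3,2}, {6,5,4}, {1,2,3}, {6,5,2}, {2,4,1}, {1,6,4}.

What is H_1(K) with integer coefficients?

Fix the vertex order 1 < 2 < 3 < 4 < 5 < 6 and write every simplex with vertices in increasing order. Then dim K = 2 and the simplices of K are:

  0-simplices (6): [1], [2], [3], [4], [5], [6]
  1-simplices (12): [1,2], [1,3], [1,4], [1,6], [2,3], [2,4], [2,5], [2,6], [3,6], [4,5], [4,6], [5,6]
  2-simplices (6): [1,2,3], [1,2,4], [1,4,6], [2,3,6], [2,5,6], [4,5,6]

Hence C_0 ≅ Z^6, C_1 ≅ Z^12, C_2 ≅ Z^6.

The boundary map ∂_1: C_1 → C_0 is given by ∂[p,q] = [q] − [p]. For instance
  ∂[2,5] = [5] − [2].
The 6×12 boundary matrix has rank 5 and Smith normal form diag(1,1,1,1,1).

Boundary ∂_2: C_2 → C_1 sends each 2-simplex [p,q,r] to [q,r] − [p,r] + [p,q]. For instance
  ∂[2,3,6] = [3,6] − [2,6] + [2,3],
  ∂[2,5,6] = [5,6] − [2,6] + [2,5].
The resulting 12×6 matrix has rank 6, and its Smith normal form has invariant factors (1,1,1,1,1,1).

Reading off H_k = ker ∂_k / im ∂_{k+1}:

  H_1: rank ker ∂_1 − rank ∂_2 = (12 − 5) − 6 = 1, and the invariant factors of ∂_2 are all 1, so H_1 ≅ Z.

(K is a triangulation of the cylinder S^1 x I.)

H_1 ≅ Z.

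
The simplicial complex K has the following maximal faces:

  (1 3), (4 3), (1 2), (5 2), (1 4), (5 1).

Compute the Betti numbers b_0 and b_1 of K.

b_0 = 1, b_1 = 2.

Order the vertices as 1 < 2 < 3 < 4 < 5. Listing each simplex with vertices in this order, K has dimension 1 with simplices:

  0-simplices (5): [1], [2], [3], [4], [5]
  1-simplices (6): [1,2], [1,3], [1,4], [1,5], [2,5], [3,4]

Hence C_0 ≅ Z^5, C_1 ≅ Z^6.

The boundary map ∂_1: C_1 → C_0 is given by ∂[p,q] = [q] − [p]. For instance
  ∂[1,4] = [4] − [1].
The 5×6 boundary matrix has rank 4 and Smith normal form diag(1,1,1,1).

Reading off H_k = ker ∂_k / im ∂_{k+1}:

  H_0: rank C_0 − rank ∂_1 = 5 − 4 = 1, and the invariant factors of ∂_1 are all 1, so H_0 ≅ Z.
  H_1: rank ker ∂_1 − rank ∂_2 = (6 − 4) − 0 = 2, and there is no ∂_2, so H_1 ≅ Z^2.

Hence the Betti numbers are b_0 = 1, b_1 = 2.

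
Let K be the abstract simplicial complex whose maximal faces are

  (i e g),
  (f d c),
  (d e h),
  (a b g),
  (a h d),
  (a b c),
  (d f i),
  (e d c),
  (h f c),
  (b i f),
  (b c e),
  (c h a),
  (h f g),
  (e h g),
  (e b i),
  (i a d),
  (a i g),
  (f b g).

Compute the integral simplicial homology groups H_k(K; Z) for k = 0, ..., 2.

H_0 = Z,  H_1 = Z ⊕ Z_2,  H_2 = 0.

Fix the vertex order a < b < c < d < e < f < g < h < i and write every simplex with vertices in increasing order. Then dim K = 2 and the simplices of K are:

  0-simplices (9): a, b, c, d, e, f, g, h, i
  1-simplices (27): ab, ac, ad, ag, ah, ai, bc, be, bf, bg, bi, cd, ce, cf, ch, de, df, dh, di, eg, eh, ei, fg, fh, fi, gh, gi
  2-simplices (18): abc, abg, ach, adh, adi, agi, bce, bei, bfg, bfi, cde, cdf, cfh, deh, dfi, egh, egi, fgh

Hence C_0 ≅ Z^9, C_1 ≅ Z^27, C_2 ≅ Z^18.

Boundary ∂_1: C_1 → C_0 sends each edge [p,q] (with p < q) to q − p.
The 9×27 boundary matrix has rank 8 and Smith normal form diag(1,1,1,1,1,1,1,1).

The boundary map ∂_2: C_2 → C_1 acts by ∂[p,q,r] = [q,r] − [p,r] + [p,q]. For instance
  ∂bfi = fi − bi + bf,
  ∂egh = gh − eh + eg.
The resulting 27×18 matrix has rank 18, and its Smith normal form has invariant factors (1,1,1,1,1,1,1,1,1,1,1,1,1,1,1,1,1,2).

Now H_k = ker ∂_k / im ∂_{k+1}, so:

  H_0: rank C_0 − rank ∂_1 = 9 − 8 = 1, and the invariant factors of ∂_1 are all 1, so H_0 = Z.
  H_1: rank ker ∂_1 − rank ∂_2 = (27 − 8) − 18 = 1, and ∂_2 has invariant factor 2 > 1, so H_1 = Z ⊕ Z_2.
  H_2: rank ker ∂_2 − rank ∂_3 = (18 − 18) − 0 = 0, and there is no ∂_3, so H_2 = 0.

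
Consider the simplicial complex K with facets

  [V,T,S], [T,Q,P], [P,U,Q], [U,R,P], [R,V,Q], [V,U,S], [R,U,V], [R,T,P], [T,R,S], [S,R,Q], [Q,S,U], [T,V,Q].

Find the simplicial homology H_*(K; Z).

H_0 ≅ Z,  H_1 ≅ Z_2,  H_2 = 0.

Fix the vertex order P < Q < R < S < T < U < V and write every simplex with vertices in increasing order. Then dim K = 2 and the simplices of K are:

  0-simplices (7): P, Q, R, S, T, U, V
  1-simplices (18): PQ, PR, PT, PU, QR, QS, QT, QU, QV, RS, RT, RU, RV, ST, SU, SV, TV, UV
  2-simplices (12): PQT, PQU, PRT, PRU, QRS, QRV, QSU, QTV, RST, RUV, STV, SUV

giving chain groups C_0 ≅ Z^7, C_1 ≅ Z^18, C_2 ≅ Z^12.

Boundary ∂_1: C_1 → C_0 is given by ∂[p,q] = [q] − [p]. For instance
  ∂TV = V − T.
This gives a 7×18 integer matrix of rank 6; reducing to Smith normal form yields diagonal entries (1,1,1,1,1,1).

Boundary ∂_2: C_2 → C_1 maps a triangle to the signed sum of its edges. For instance
  ∂QTV = TV − QV + QT,
  ∂PQU = QU − PU + PQ.
This gives a 18×12 integer matrix of rank 12; reducing to Smith normal form yields diagonal entries (1,1,1,1,1,1,1,1,1,1,1,2).

Now H_k = ker ∂_k / im ∂_{k+1}, so:

  H_0: rank C_0 − rank ∂_1 = 7 − 6 = 1, and the invariant factors of ∂_1 are all 1, so H_0 ≅ Z.
  H_1: rank ker ∂_1 − rank ∂_2 = (18 − 6) − 12 = 0, and ∂_2 has invariant factor 2 > 1, so H_1 ≅ Z_2.
  H_2: rank ker ∂_2 − rank ∂_3 = (12 − 12) − 0 = 0, and there is no ∂_3, so H_2 ≅ 0.

As a check, the Euler characteristic is 7 − 18 + 12 = 1, which agrees with 1 − 0 + 0 = 1.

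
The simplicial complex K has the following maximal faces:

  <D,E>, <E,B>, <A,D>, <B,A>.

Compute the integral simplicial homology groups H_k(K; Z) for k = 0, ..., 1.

Take the total order A < B < D < E on the vertex set. Then K (dimension 1) consists of the simplices:

  0-simplices (4): A, B, D, E
  1-simplices (4): AB, AD, BE, DE

Hence C_0 ≅ Z^4, C_1 ≅ Z^4.

The boundary map ∂_1: C_1 → C_0 maps an edge to its endpoints' difference, ∂[p,q] = q − p.
As a 4×4 matrix over Z this has rank 3, with invariant factors (1,1,1).

Computing H_k = (kernel of ∂_k) / (image of ∂_{k+1}):

  H_0: rank C_0 − rank ∂_1 = 4 − 3 = 1, and the invariant factors of ∂_1 are all 1, so H_0 ≅ Z.
  H_1: rank ker ∂_1 − rank ∂_2 = (4 − 3) − 0 = 1, and there is no ∂_2, so H_1 ≅ Z.

(K is a triangulation of the circle S^1.)

H_0 ≅ Z,  H_1 ≅ Z.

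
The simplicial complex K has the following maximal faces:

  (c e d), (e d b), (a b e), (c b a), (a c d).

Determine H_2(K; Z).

H_2 ≅ 0.

We work with the vertex ordering a < b < c < d < e. The simplices of K, each written with vertices in increasing order, are:

  0-simplices (5): a, b, c, d, e
  1-simplices (10): ab, ac, ad, ae, bc, bd, be, cd, ce, de
  2-simplices (5): abc, abe, acd, bde, cde

giving chain groups C_0 ≅ Z^5, C_1 ≅ Z^10, C_2 ≅ Z^5.

∂_1: C_1 → C_0 is given by ∂[p,q] = [q] − [p]. For instance
  ∂ac = c − a.
The 5×10 boundary matrix has rank 4 and Smith normal form diag(1,1,1,1).

The boundary map ∂_2: C_2 → C_1 acts by ∂[p,q,r] = [q,r] − [p,r] + [p,q]. For instance
  ∂abc = bc − ac + ab,
  ∂abe = be − ae + ab.
The 10×5 boundary matrix has rank 5 and Smith normal form diag(1,1,1,1,1).

From H_k ≅ ker(∂_k) / im(∂_{k+1}) we obtain:

  H_2: rank ker ∂_2 − rank ∂_3 = (5 − 5) − 0 = 0, and there is no ∂_3, so H_2 = 0.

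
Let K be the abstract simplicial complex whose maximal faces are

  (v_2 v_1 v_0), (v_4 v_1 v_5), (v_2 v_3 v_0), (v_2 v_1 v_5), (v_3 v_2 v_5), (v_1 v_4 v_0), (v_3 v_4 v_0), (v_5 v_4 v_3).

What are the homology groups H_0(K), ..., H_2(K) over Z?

H_0 = Z,  H_1 = 0,  H_2 = Z.

Take the total order v_0 < v_1 < v_2 < v_3 < v_4 < v_5 on the vertex set. Then K (dimension 2) consists of the simplices:

  0-simplices (6): [v_0], [v_1], [v_2], [v_3], [v_4], [v_5]
  1-simplices (12): [v_0,v_1], [v_0,v_2], [v_0,v_3], [v_0,v_4], [v_1,v_2], [v_1,v_4], [v_1,v_5], [v_2,v_3], [v_2,v_5], [v_3,v_4], [v_3,v_5], [v_4,v_5]
  2-simplices (8): [v_0,v_1,v_2], [v_0,v_1,v_4], [v_0,v_2,v_3], [v_0,v_3,v_4], [v_1,v_2,v_5], [v_1,v_4,v_5], [v_2,v_3,v_5], [v_3,v_4,v_5]

Hence C_0 ≅ Z^6, C_1 ≅ Z^12, C_2 ≅ Z^8.

∂_1: C_1 → C_0 is given by ∂[p,q] = [q] − [p]. For instance
  ∂[v_0,v_1] = [v_1] − [v_0].
This gives a 6×12 integer matrix of rank 5; reducing to Smith normal form yields diagonal entries (1,1,1,1,1).

Boundary ∂_2: C_2 → C_1 acts by ∂[p,q,r] = [q,r] − [p,r] + [p,q]. For instance
  ∂[v_1,v_4,v_5] = [v_4,v_5] − [v_1,v_5] + [v_1,v_4],
  ∂[v_0,v_1,v_4] = [v_1,v_4] − [v_0,v_4] + [v_0,v_1].
The resulting 12×8 matrix has rank 7, and its Smith normal form has invariant factors (1,1,1,1,1,1,1).

From H_k ≅ ker(∂_k) / im(∂_{k+1}) we obtain:

  H_0: rank C_0 − rank ∂_1 = 6 − 5 = 1, and the invariant factors of ∂_1 are all 1, so H_0 ≅ Z.
  H_1: rank ker ∂_1 − rank ∂_2 = (12 − 5) − 7 = 0, and the invariant factors of ∂_2 are all 1, so H_1 ≅ 0.
  H_2: rank ker ∂_2 − rank ∂_3 = (8 − 7) − 0 = 1, and there is no ∂_3, so H_2 ≅ Z.

(K is a triangulation of the 2-sphere S^2.)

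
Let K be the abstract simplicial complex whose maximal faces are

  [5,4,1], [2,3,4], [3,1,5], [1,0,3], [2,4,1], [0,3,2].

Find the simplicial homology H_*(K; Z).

Take the total order 0 < 1 < 2 < 3 < 4 < 5 on the vertex set. Then K (dimension 2) consists of the simplices:

  0-simplices (6): [0], [1], [2], [3], [4], [5]
  1-simplices (12): [0,1], [0,2], [0,3], [1,2], [1,3], [1,4], [1,5], [2,3], [2,4], [3,4], [3,5], [4,5]
  2-simplices (6): [0,1,3], [0,2,3], [1,2,4], [1,3,5], [1,4,5], [2,3,4]

giving chain groups C_0 ≅ Z^6, C_1 ≅ Z^12, C_2 ≅ Z^6.

The boundary map ∂_1: C_1 → C_0 maps an edge to its endpoints' difference, ∂[p,q] = q − p. For instance
  ∂[2,4] = [4] − [2].
The resulting 6×12 matrix has rank 5, and its Smith normal form has invariant factors (1,1,1,1,1).

Boundary ∂_2: C_2 → C_1 sends each 2-simplex [p,q,r] to [q,r] − [p,r] + [p,q]. For instance
  ∂[0,2,3] = [2,3] − [0,3] + [0,2],
  ∂[1,3,5] = [3,5] − [1,5] + [1,3].
The resulting 12×6 matrix has rank 6, and its Smith normal form has invariant factors (1,1,1,1,1,1).

Now H_k = ker ∂_k / im ∂_{k+1}, so:

  H_0: rank C_0 − rank ∂_1 = 6 − 5 = 1, and the invariant factors of ∂_1 are all 1, so H_0 = Z.
  H_1: rank ker ∂_1 − rank ∂_2 = (12 − 5) − 6 = 1, and the invariant factors of ∂_2 are all 1, so H_1 = Z.
  H_2: rank ker ∂_2 − rank ∂_3 = (6 − 6) − 0 = 0, and there is no ∂_3, so H_2 = 0.

(K is a triangulation of the cylinder S^1 x I.)

H_0 ≅ Z,  H_1 ≅ Z,  H_2 = 0.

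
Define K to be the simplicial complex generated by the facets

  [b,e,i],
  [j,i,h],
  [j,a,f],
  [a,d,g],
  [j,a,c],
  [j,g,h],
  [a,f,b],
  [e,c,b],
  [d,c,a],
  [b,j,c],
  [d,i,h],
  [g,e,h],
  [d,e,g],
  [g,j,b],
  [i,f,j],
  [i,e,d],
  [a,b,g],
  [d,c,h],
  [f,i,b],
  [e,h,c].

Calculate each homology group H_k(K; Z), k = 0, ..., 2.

We work with the vertex ordering a < b < c < d < e < f < g < h < i < j. The simplices of K, each written with vertices in increasing order, are:

  0-simplices (10): a, b, c, d, e, f, g, h, i, j
  1-simplices (30): ab, ac, ad, af, ag, aj, bc, be, bf, bg, bi, bj, cd, ce, ch, cj, de, dg, dh, di, eg, eh, ei, fi, fj, gh, gj, hi, hj, ij
  2-simplices (20): abf, abg, acd, acj, adg, afj, bce, bcj, bei, bfi, bgj, cdh, ceh, deg, dei, dhi, egh, fij, ghj, hij

so the chain groups are C_0 ≅ Z^10, C_1 ≅ Z^30, C_2 ≅ Z^20.

The boundary map ∂_1: C_1 → C_0 sends each edge [p,q] (with p < q) to q − p. For instance
  ∂dg = g − d.
This gives a 10×30 integer matrix of rank 9; reducing to Smith normal form yields diagonal entries (1,1,1,1,1,1,1,1,1).

∂_2: C_2 → C_1 sends each 2-simplex [p,q,r] to [q,r] − [p,r] + [p,q]. For instance
  ∂ceh = eh − ch + ce,
  ∂adg = dg − ag + ad.
As a 30×20 matrix over Z this has rank 20, with invariant factors (1,1,1,1,1,1,1,1,1,1,1,1,1,1,1,1,1,1,1,2).

Computing H_k = (kernel of ∂_k) / (image of ∂_{k+1}):

  H_0: rank C_0 − rank ∂_1 = 10 − 9 = 1, and the invariant factors of ∂_1 are all 1, so H_0 = Z.
  H_1: rank ker ∂_1 − rank ∂_2 = (30 − 9) − 20 = 1, and ∂_2 has invariant factor 2 > 1, so H_1 = Z ⊕ Z/2.
  H_2: rank ker ∂_2 − rank ∂_3 = (20 − 20) − 0 = 0, and there is no ∂_3, so H_2 = 0.

As a check, the Euler characteristic is 10 − 30 + 20 = 0, which agrees with 1 − 1 + 0 = 0.
(K is a triangulation of the Klein bottle.)

H_0 = Z,  H_1 = Z ⊕ Z/2,  H_2 = 0.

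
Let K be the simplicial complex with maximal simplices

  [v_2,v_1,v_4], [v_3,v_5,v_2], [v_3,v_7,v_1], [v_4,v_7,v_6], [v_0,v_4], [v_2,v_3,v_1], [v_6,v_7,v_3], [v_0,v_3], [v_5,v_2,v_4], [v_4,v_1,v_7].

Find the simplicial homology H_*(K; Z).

Fix the vertex order v_0 < v_1 < v_2 < v_3 < v_4 < v_5 < v_6 < v_7 and write every simplex with vertices in increasing order. Then dim K = 2 and the simplices of K are:

  0-simplices (8): [v_0], [v_1], [v_2], [v_3], [v_4], [v_5], [v_6], [v_7]
  1-simplices (16): (16 of them)
  2-simplices (8): [v_1,v_2,v_3], [v_1,v_2,v_4], [v_1,v_3,v_7], [v_1,v_4,v_7], [v_2,v_3,v_5], [v_2,v_4,v_5], [v_3,v_6,v_7], [v_4,v_6,v_7]

giving chain groups C_0 ≅ Z^8, C_1 ≅ Z^16, C_2 ≅ Z^8.

Boundary ∂_1: C_1 → C_0 is given by ∂[p,q] = [q] − [p].
The 8×16 boundary matrix has rank 7 and Smith normal form diag(1,1,1,1,1,1,1).

Boundary ∂_2: C_2 → C_1 sends each 2-simplex [p,q,r] to [q,r] − [p,r] + [p,q]. For instance
  ∂[v_2,v_3,v_5] = [v_3,v_5] − [v_2,v_5] + [v_2,v_3],
  ∂[v_3,v_6,v_7] = [v_6,v_7] − [v_3,v_7] + [v_3,v_6].
This gives a 16×8 integer matrix of rank 8; reducing to Smith normal form yields diagonal entries (1,1,1,1,1,1,1,1).

From H_k ≅ ker(∂_k) / im(∂_{k+1}) we obtain:

  H_0: rank C_0 − rank ∂_1 = 8 − 7 = 1, and the invariant factors of ∂_1 are all 1, so H_0 ≅ Z.
  H_1: rank ker ∂_1 − rank ∂_2 = (16 − 7) − 8 = 1, and the invariant factors of ∂_2 are all 1, so H_1 ≅ Z.
  H_2: rank ker ∂_2 − rank ∂_3 = (8 − 8) − 0 = 0, and there is no ∂_3, so H_2 ≅ 0.

As a check, the Euler characteristic is 8 − 16 + 8 = 0, which agrees with 1 − 1 + 0 = 0.

H_0 = Z,  H_1 = Z,  H_2 = 0.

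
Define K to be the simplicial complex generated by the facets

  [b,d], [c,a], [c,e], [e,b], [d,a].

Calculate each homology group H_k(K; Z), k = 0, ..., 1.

H_0 ≅ Z,  H_1 ≅ Z.

We work with the vertex ordering a < b < c < d < e. The simplices of K, each written with vertices in increasing order, are:

  0-simplices (5): a, b, c, d, e
  1-simplices (5): ac, ad, bd, be, ce

so the chain groups are C_0 ≅ Z^5, C_1 ≅ Z^5.

Boundary ∂_1: C_1 → C_0 is given by ∂[p,q] = [q] − [p]. For instance
  ∂be = e − b.
This gives a 5×5 integer matrix of rank 4; reducing to Smith normal form yields diagonal entries (1,1,1,1).

Now H_k = ker ∂_k / im ∂_{k+1}, so:

  H_0: rank C_0 − rank ∂_1 = 5 − 4 = 1, and the invariant factors of ∂_1 are all 1, so H_0 = Z.
  H_1: rank ker ∂_1 − rank ∂_2 = (5 − 4) − 0 = 1, and there is no ∂_2, so H_1 = Z.

As a check, the Euler characteristic is 5 − 5 = 0, which agrees with 1 − 1 = 0.
(K is a triangulation of the circle S^1.)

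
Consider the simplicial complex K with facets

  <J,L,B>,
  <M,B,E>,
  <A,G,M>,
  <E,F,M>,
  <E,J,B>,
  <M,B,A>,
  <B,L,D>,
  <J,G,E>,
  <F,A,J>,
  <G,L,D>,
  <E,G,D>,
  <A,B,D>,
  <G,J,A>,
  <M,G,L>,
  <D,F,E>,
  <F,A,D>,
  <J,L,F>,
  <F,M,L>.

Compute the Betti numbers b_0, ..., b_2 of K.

Take the total order A < B < D < E < F < G < J < L < M on the vertex set. Then K (dimension 2) consists of the simplices:

  0-simplices (9): A, B, D, E, F, G, J, L, M
  1-simplices (27): AB, AD, AF, AG, AJ, AM, BD, BE, BJ, BL, BM, DE, DF, DG, DL, EF, EG, EJ, EM, FJ, FL, FM, GJ, GL, GM, JL, LM
  2-simplices (18): ABD, ABM, ADF, AFJ, AGJ, AGM, BDL, BEJ, BEM, BJL, DEF, DEG, DGL, EFM, EGJ, FJL, FLM, GLM

giving chain groups C_0 ≅ Z^9, C_1 ≅ Z^27, C_2 ≅ Z^18.

∂_1: C_1 → C_0 is given by ∂[p,q] = [q] − [p]. For instance
  ∂AD = D − A.
This gives a 9×27 integer matrix of rank 8; reducing to Smith normal form yields diagonal entries (1,1,1,1,1,1,1,1).

∂_2: C_2 → C_1 acts by ∂[p,q,r] = [q,r] − [p,r] + [p,q]. For instance
  ∂AGM = GM − AM + AG,
  ∂DEG = EG − DG + DE.
The resulting 27×18 matrix has rank 17, and its Smith normal form has invariant factors (1,1,1,1,1,1,1,1,1,1,1,1,1,1,1,1,1).

Computing H_k = (kernel of ∂_k) / (image of ∂_{k+1}):

  H_0: rank C_0 − rank ∂_1 = 9 − 8 = 1, and the invariant factors of ∂_1 are all 1, so H_0 = Z.
  H_1: rank ker ∂_1 − rank ∂_2 = (27 − 8) − 17 = 2, and the invariant factors of ∂_2 are all 1, so H_1 = Z^2.
  H_2: rank ker ∂_2 − rank ∂_3 = (18 − 17) − 0 = 1, and there is no ∂_3, so H_2 = Z.

As a check, the Euler characteristic is 9 − 27 + 18 = 0, which agrees with 1 − 2 + 1 = 0.

Hence the Betti numbers are b_0 = 1, b_1 = 2, b_2 = 1.

b_0 = 1, b_1 = 2, b_2 = 1.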